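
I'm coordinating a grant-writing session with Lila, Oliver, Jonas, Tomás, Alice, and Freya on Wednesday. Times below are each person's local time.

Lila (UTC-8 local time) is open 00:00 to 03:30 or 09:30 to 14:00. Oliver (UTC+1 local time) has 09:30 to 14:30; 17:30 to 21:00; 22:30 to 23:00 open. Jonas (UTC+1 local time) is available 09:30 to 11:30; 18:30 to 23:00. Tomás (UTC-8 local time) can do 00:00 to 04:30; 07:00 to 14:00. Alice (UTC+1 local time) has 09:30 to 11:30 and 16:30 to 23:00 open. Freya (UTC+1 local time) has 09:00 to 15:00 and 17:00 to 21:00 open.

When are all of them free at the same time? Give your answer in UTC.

Lila in UTC: 08:00-11:30, 17:30-22:00 (add 8h to convert from UTC-8).
Oliver in UTC: 08:30-13:30, 16:30-20:00, 21:30-22:00 (subtract 1h to convert from UTC+1).
Jonas in UTC: 08:30-10:30, 17:30-22:00 (subtract 1h to convert from UTC+1).
Tomás in UTC: 08:00-12:30, 15:00-22:00 (add 8h to convert from UTC-8).
Alice in UTC: 08:30-10:30, 15:30-22:00 (subtract 1h to convert from UTC+1).
Freya in UTC: 08:00-14:00, 16:00-20:00 (subtract 1h to convert from UTC+1).
Lila ∩ Oliver: 08:30-11:30, 17:30-20:00, 21:30-22:00.
Lila ∩ Oliver ∩ Jonas: 08:30-10:30, 17:30-20:00, 21:30-22:00.
Lila ∩ Oliver ∩ Jonas ∩ Tomás: 08:30-10:30, 17:30-20:00, 21:30-22:00.
Lila ∩ Oliver ∩ Jonas ∩ Tomás ∩ Alice: 08:30-10:30, 17:30-20:00, 21:30-22:00.
Lila ∩ Oliver ∩ Jonas ∩ Tomás ∩ Alice ∩ Freya: 08:30-10:30, 17:30-20:00.

08:30-10:30, 17:30-20:00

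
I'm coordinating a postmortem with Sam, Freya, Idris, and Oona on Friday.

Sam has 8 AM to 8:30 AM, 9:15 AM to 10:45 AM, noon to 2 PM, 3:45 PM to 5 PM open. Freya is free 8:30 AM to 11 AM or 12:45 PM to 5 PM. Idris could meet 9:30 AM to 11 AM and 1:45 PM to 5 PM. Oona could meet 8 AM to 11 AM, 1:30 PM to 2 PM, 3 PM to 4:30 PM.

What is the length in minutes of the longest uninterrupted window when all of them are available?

75

Sam ∩ Freya: 09:15-10:45, 12:45-14:00, 15:45-17:00.
Sam ∩ Freya ∩ Idris: 09:30-10:45, 13:45-14:00, 15:45-17:00.
Sam ∩ Freya ∩ Idris ∩ Oona: 09:30-10:45, 13:45-14:00, 15:45-16:30.
So the common availability across everyone is 09:30-10:45, 13:45-14:00, 15:45-16:30.
The longest is 09:30-10:45 at 75 minutes.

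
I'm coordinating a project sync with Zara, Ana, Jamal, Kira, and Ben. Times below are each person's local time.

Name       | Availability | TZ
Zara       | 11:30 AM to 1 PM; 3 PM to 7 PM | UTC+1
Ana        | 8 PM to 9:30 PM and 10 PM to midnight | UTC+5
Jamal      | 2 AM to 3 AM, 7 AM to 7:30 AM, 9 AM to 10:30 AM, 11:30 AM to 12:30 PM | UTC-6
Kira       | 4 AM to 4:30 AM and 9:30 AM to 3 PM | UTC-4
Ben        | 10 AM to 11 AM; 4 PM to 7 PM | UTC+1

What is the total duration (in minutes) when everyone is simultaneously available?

Zara in UTC: 10:30-12:00, 14:00-18:00 (subtract 1h to convert from UTC+1).
Ana in UTC: 15:00-16:30, 17:00-19:00 (subtract 5h to convert from UTC+5).
Jamal in UTC: 08:00-09:00, 13:00-13:30, 15:00-16:30, 17:30-18:30 (add 6h to convert from UTC-6).
Kira in UTC: 08:00-08:30, 13:30-19:00 (add 4h to convert from UTC-4).
Ben in UTC: 09:00-10:00, 15:00-18:00 (subtract 1h to convert from UTC+1).
Zara ∩ Ana: 15:00-16:30, 17:00-18:00.
Zara ∩ Ana ∩ Jamal: 15:00-16:30, 17:30-18:00.
Zara ∩ Ana ∩ Jamal ∩ Kira: 15:00-16:30, 17:30-18:00.
Zara ∩ Ana ∩ Jamal ∩ Kira ∩ Ben: 15:00-16:30, 17:30-18:00.
So the common availability across everyone is 15:00-16:30, 17:30-18:00.
Summing the common windows: 90 + 30 = 120 minutes.

120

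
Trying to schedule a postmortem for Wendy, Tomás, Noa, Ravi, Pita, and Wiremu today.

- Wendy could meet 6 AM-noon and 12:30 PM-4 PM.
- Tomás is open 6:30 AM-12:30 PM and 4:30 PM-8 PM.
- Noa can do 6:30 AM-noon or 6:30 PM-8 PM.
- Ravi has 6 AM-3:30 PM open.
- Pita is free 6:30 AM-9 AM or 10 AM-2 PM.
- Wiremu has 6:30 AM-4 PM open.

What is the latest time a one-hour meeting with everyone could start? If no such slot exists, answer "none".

Wendy ∩ Tomás: 06:30-12:00.
Wendy ∩ Tomás ∩ Noa: 06:30-12:00.
Wendy ∩ Tomás ∩ Noa ∩ Ravi: 06:30-12:00.
Wendy ∩ Tomás ∩ Noa ∩ Ravi ∩ Pita: 06:30-09:00, 10:00-12:00.
Wendy ∩ Tomás ∩ Noa ∩ Ravi ∩ Pita ∩ Wiremu: 06:30-09:00, 10:00-12:00.
So the common availability across everyone is 06:30-09:00, 10:00-12:00.
The last common window of at least 60 minutes is 10:00-12:00; a 60-minute meeting can start as late as 11:00 and still end by 12:00.

11:00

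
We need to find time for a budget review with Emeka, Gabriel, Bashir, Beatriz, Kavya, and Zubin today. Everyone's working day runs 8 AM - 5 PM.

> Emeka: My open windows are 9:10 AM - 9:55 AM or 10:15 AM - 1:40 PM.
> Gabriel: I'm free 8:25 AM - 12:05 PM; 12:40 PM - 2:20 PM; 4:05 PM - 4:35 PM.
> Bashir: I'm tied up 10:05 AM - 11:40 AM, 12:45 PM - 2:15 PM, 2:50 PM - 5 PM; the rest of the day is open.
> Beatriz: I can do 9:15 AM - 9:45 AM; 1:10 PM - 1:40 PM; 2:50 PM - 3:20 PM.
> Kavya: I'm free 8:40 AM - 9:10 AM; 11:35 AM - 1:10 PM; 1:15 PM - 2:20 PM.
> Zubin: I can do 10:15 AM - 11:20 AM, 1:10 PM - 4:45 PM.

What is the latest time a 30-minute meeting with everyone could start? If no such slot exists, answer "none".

none

Emeka free: 09:10-09:55, 10:15-13:40.
Gabriel free: 08:25-12:05, 12:40-14:20, 16:05-16:35.
Bashir free: 08:00-10:05, 11:40-12:45, 14:15-14:50 (invert busy blocks within the working day).
Beatriz free: 09:15-09:45, 13:10-13:40, 14:50-15:20.
Kavya free: 08:40-09:10, 11:35-13:10, 13:15-14:20.
Zubin free: 10:15-11:20, 13:10-16:45.
Emeka ∩ Gabriel: 09:10-09:55, 10:15-12:05, 12:40-13:40.
Emeka ∩ Gabriel ∩ Bashir: 09:10-09:55, 11:40-12:05, 12:40-12:45.
Emeka ∩ Gabriel ∩ Bashir ∩ Beatriz: 09:15-09:45.
Emeka ∩ Gabriel ∩ Bashir ∩ Beatriz ∩ Kavya: ∅.
Emeka ∩ Gabriel ∩ Bashir ∩ Beatriz ∩ Kavya ∩ Zubin: ∅.
There is no time when everyone is free.
No common window is at least 30 minutes long.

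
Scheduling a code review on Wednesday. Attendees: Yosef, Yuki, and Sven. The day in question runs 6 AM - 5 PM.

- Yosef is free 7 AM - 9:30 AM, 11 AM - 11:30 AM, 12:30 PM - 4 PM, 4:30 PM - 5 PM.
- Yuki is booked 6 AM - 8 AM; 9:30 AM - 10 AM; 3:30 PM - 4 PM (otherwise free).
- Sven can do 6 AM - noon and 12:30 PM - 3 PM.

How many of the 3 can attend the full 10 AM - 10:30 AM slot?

2

Yosef free: 07:00-09:30, 11:00-11:30, 12:30-16:00, 16:30-17:00.
Yuki free: 08:00-09:30, 10:00-15:30, 16:00-17:00 (invert busy blocks within the working day).
Sven free: 06:00-12:00, 12:30-15:00.
Yuki and Sven can make the full 10:00-10:30 slot — that's 2.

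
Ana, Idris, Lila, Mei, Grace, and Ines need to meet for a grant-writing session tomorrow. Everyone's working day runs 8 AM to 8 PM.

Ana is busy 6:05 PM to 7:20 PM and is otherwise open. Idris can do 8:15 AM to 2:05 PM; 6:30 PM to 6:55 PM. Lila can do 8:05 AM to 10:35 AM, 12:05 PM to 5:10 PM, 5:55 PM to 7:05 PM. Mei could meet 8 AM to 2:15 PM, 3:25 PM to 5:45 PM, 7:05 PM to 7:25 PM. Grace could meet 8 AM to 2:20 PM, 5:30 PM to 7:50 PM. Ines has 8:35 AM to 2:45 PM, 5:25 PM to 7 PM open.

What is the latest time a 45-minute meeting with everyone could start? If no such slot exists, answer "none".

Ana free: 08:00-18:05, 19:20-20:00 (invert busy blocks within the working day).
Idris free: 08:15-14:05, 18:30-18:55.
Lila free: 08:05-10:35, 12:05-17:10, 17:55-19:05.
Mei free: 08:00-14:15, 15:25-17:45, 19:05-19:25.
Grace free: 08:00-14:20, 17:30-19:50.
Ines free: 08:35-14:45, 17:25-19:00.
Ana ∩ Idris: 08:15-14:05.
Ana ∩ Idris ∩ Lila: 08:15-10:35, 12:05-14:05.
Ana ∩ Idris ∩ Lila ∩ Mei: 08:15-10:35, 12:05-14:05.
Ana ∩ Idris ∩ Lila ∩ Mei ∩ Grace: 08:15-10:35, 12:05-14:05.
Ana ∩ Idris ∩ Lila ∩ Mei ∩ Grace ∩ Ines: 08:35-10:35, 12:05-14:05.
So the common availability across everyone is 08:35-10:35, 12:05-14:05.
The last common window of at least 45 minutes is 12:05-14:05; a 45-minute meeting can start as late as 13:20 and still end by 14:05.

13:20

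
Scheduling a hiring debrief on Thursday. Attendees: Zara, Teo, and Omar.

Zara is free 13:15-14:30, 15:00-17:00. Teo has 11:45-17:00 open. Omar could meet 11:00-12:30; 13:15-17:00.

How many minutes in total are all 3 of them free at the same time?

195

Zara ∩ Teo: 13:15-14:30, 15:00-17:00.
Zara ∩ Teo ∩ Omar: 13:15-14:30, 15:00-17:00.
Those are the intersection windows.
Summing the common windows: 75 + 120 = 195 minutes.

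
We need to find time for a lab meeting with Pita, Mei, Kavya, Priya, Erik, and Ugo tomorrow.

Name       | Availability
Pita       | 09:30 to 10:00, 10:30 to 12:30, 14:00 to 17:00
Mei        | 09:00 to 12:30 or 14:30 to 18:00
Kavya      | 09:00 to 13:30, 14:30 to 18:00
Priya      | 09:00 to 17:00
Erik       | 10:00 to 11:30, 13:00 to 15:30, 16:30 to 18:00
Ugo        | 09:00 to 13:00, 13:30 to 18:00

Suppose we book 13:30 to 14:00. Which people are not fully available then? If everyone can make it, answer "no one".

Pita: not fully free for 13:30-14:00. Mei: not fully free for 13:30-14:00. Kavya: not fully free for 13:30-14:00. Priya: free for 13:30-14:00. Erik: free for 13:30-14:00. Ugo: free for 13:30-14:00.

Kavya, Mei, Pita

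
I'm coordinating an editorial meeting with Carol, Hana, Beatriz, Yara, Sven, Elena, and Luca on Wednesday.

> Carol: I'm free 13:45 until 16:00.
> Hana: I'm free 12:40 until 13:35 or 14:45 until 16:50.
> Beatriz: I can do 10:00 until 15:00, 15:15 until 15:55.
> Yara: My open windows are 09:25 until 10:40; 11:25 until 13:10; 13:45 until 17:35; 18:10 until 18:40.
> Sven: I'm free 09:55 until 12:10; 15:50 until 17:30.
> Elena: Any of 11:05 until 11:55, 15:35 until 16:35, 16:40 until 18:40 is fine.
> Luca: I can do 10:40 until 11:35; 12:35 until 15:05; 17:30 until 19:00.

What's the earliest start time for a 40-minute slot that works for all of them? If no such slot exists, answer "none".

none

Carol ∩ Hana: 14:45-16:00.
Carol ∩ Hana ∩ Beatriz: 14:45-15:00, 15:15-15:55.
Carol ∩ Hana ∩ Beatriz ∩ Yara: 14:45-15:00, 15:15-15:55.
Carol ∩ Hana ∩ Beatriz ∩ Yara ∩ Sven: 15:50-15:55.
Carol ∩ Hana ∩ Beatriz ∩ Yara ∩ Sven ∩ Elena: 15:50-15:55.
Carol ∩ Hana ∩ Beatriz ∩ Yara ∩ Sven ∩ Elena ∩ Luca: ∅.
There is no time when everyone is free.
No common window is at least 40 minutes long.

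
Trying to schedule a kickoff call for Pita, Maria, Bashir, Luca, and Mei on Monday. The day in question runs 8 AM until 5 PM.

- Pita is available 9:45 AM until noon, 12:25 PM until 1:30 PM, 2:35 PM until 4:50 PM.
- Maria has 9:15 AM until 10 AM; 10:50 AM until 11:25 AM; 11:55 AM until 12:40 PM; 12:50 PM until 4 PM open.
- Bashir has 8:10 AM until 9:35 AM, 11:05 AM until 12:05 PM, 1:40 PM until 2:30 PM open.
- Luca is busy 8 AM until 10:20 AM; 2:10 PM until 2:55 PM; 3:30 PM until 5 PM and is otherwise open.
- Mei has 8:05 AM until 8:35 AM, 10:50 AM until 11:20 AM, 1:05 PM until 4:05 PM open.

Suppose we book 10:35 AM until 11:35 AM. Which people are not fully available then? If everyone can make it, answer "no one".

Pita free: 09:45-12:00, 12:25-13:30, 14:35-16:50.
Maria free: 09:15-10:00, 10:50-11:25, 11:55-12:40, 12:50-16:00.
Bashir free: 08:10-09:35, 11:05-12:05, 13:40-14:30.
Luca free: 10:20-14:10, 14:55-15:30 (invert busy blocks within the working day).
Mei free: 08:05-08:35, 10:50-11:20, 13:05-16:05.
Pita: free for 10:35-11:35. Maria: not fully free for 10:35-11:35. Bashir: not fully free for 10:35-11:35. Luca: free for 10:35-11:35. Mei: not fully free for 10:35-11:35.

Bashir, Maria, Mei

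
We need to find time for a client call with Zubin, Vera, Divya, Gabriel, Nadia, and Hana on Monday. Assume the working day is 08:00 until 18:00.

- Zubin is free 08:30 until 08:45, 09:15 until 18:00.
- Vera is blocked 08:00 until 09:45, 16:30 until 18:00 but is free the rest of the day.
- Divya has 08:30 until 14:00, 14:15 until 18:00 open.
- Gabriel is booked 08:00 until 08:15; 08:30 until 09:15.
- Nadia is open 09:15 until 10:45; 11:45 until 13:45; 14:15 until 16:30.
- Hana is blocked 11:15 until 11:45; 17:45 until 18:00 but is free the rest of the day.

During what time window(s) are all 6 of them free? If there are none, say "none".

09:45-10:45, 11:45-13:45, 14:15-16:30

Zubin free: 08:30-08:45, 09:15-18:00.
Vera free: 09:45-16:30 (invert busy blocks within the working day).
Divya free: 08:30-14:00, 14:15-18:00.
Gabriel free: 08:15-08:30, 09:15-18:00 (invert busy blocks within the working day).
Nadia free: 09:15-10:45, 11:45-13:45, 14:15-16:30.
Hana free: 08:00-11:15, 11:45-17:45 (invert busy blocks within the working day).
Zubin ∩ Vera: 09:45-16:30.
Zubin ∩ Vera ∩ Divya: 09:45-14:00, 14:15-16:30.
Zubin ∩ Vera ∩ Divya ∩ Gabriel: 09:45-14:00, 14:15-16:30.
Zubin ∩ Vera ∩ Divya ∩ Gabriel ∩ Nadia: 09:45-10:45, 11:45-13:45, 14:15-16:30.
Zubin ∩ Vera ∩ Divya ∩ Gabriel ∩ Nadia ∩ Hana: 09:45-10:45, 11:45-13:45, 14:15-16:30.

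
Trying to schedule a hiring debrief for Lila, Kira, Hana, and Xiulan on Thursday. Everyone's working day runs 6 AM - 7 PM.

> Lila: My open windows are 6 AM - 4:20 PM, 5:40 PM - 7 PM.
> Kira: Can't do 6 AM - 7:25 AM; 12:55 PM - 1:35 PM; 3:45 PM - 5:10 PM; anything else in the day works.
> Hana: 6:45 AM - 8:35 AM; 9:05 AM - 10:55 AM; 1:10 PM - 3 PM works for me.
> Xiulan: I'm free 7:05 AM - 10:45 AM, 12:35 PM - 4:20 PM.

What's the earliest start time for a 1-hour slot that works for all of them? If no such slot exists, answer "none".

Lila free: 06:00-16:20, 17:40-19:00.
Kira free: 07:25-12:55, 13:35-15:45, 17:10-19:00 (invert busy blocks within the working day).
Hana free: 06:45-08:35, 09:05-10:55, 13:10-15:00.
Xiulan free: 07:05-10:45, 12:35-16:20.
Lila ∩ Kira: 07:25-12:55, 13:35-15:45, 17:40-19:00.
Lila ∩ Kira ∩ Hana: 07:25-08:35, 09:05-10:55, 13:35-15:00.
Lila ∩ Kira ∩ Hana ∩ Xiulan: 07:25-08:35, 09:05-10:45, 13:35-15:00.
The first common window of at least 60 minutes is 07:25-08:35, so the earliest start is 07:25.

07:25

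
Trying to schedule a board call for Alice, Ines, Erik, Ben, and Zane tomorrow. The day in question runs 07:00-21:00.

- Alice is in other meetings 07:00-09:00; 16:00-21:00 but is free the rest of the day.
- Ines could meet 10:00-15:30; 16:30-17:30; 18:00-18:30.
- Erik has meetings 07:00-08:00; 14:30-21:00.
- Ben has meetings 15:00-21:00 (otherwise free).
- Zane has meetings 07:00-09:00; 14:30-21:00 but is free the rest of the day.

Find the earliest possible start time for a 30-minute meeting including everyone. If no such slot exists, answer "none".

Alice free: 09:00-16:00 (invert busy blocks within the working day).
Ines free: 10:00-15:30, 16:30-17:30, 18:00-18:30.
Erik free: 08:00-14:30 (invert busy blocks within the working day).
Ben free: 07:00-15:00 (invert busy blocks within the working day).
Zane free: 09:00-14:30 (invert busy blocks within the working day).
Alice ∩ Ines: 10:00-15:30.
Alice ∩ Ines ∩ Erik: 10:00-14:30.
Alice ∩ Ines ∩ Erik ∩ Ben: 10:00-14:30.
Alice ∩ Ines ∩ Erik ∩ Ben ∩ Zane: 10:00-14:30.
The first common window of at least 30 minutes is 10:00-14:30, so the earliest start is 10:00.

10:00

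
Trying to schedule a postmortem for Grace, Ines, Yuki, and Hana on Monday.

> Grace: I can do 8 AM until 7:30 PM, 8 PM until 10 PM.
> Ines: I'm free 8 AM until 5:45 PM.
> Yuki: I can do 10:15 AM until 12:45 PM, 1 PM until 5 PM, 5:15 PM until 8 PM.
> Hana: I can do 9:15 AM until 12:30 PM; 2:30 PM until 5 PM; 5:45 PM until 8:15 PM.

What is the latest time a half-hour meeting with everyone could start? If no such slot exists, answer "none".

Grace ∩ Ines: 08:00-17:45.
Grace ∩ Ines ∩ Yuki: 10:15-12:45, 13:00-17:00, 17:15-17:45.
Grace ∩ Ines ∩ Yuki ∩ Hana: 10:15-12:30, 14:30-17:00.
Those are the intersection windows.
The last common window of at least 30 minutes is 14:30-17:00; a 30-minute meeting can start as late as 16:30 and still end by 17:00.

16:30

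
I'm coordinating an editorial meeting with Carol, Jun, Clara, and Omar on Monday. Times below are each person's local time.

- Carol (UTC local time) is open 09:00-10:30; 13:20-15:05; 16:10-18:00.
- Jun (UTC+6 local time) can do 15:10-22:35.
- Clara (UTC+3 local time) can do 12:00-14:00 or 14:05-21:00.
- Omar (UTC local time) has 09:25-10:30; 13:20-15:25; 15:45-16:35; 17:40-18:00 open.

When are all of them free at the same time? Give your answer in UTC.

Carol in UTC: 09:00-10:30, 13:20-15:05, 16:10-18:00.
Jun in UTC: 09:10-16:35 (subtract 6h to convert from UTC+6).
Clara in UTC: 09:00-11:00, 11:05-18:00 (subtract 3h to convert from UTC+3).
Omar in UTC: 09:25-10:30, 13:20-15:25, 15:45-16:35, 17:40-18:00.
Carol ∩ Jun: 09:10-10:30, 13:20-15:05, 16:10-16:35.
Carol ∩ Jun ∩ Clara: 09:10-10:30, 13:20-15:05, 16:10-16:35.
Carol ∩ Jun ∩ Clara ∩ Omar: 09:25-10:30, 13:20-15:05, 16:10-16:35.
So the common availability across everyone is 09:25-10:30, 13:20-15:05, 16:10-16:35.

09:25-10:30, 13:20-15:05, 16:10-16:35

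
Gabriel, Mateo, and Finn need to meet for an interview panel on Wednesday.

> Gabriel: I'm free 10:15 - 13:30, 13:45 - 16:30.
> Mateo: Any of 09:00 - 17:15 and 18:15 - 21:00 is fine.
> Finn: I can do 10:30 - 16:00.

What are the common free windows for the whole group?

Gabriel ∩ Mateo: 10:15-13:30, 13:45-16:30.
Gabriel ∩ Mateo ∩ Finn: 10:30-13:30, 13:45-16:00.
So the common availability across everyone is 10:30-13:30, 13:45-16:00.

10:30-13:30, 13:45-16:00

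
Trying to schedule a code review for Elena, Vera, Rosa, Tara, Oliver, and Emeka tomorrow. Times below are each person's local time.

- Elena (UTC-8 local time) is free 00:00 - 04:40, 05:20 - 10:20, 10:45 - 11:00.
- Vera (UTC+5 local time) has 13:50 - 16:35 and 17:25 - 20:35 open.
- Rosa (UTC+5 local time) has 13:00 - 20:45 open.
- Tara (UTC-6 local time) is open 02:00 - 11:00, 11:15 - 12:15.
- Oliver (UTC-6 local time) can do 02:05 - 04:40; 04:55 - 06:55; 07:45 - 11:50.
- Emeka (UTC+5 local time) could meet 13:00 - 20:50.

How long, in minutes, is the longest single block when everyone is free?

110

Elena in UTC: 08:00-12:40, 13:20-18:20, 18:45-19:00 (add 8h to convert from UTC-8).
Vera in UTC: 08:50-11:35, 12:25-15:35 (subtract 5h to convert from UTC+5).
Rosa in UTC: 08:00-15:45 (subtract 5h to convert from UTC+5).
Tara in UTC: 08:00-17:00, 17:15-18:15 (add 6h to convert from UTC-6).
Oliver in UTC: 08:05-10:40, 10:55-12:55, 13:45-17:50 (add 6h to convert from UTC-6).
Emeka in UTC: 08:00-15:50 (subtract 5h to convert from UTC+5).
Elena ∩ Vera: 08:50-11:35, 12:25-12:40, 13:20-15:35.
Elena ∩ Vera ∩ Rosa: 08:50-11:35, 12:25-12:40, 13:20-15:35.
Elena ∩ Vera ∩ Rosa ∩ Tara: 08:50-11:35, 12:25-12:40, 13:20-15:35.
Elena ∩ Vera ∩ Rosa ∩ Tara ∩ Oliver: 08:50-10:40, 10:55-11:35, 12:25-12:40, 13:45-15:35.
Elena ∩ Vera ∩ Rosa ∩ Tara ∩ Oliver ∩ Emeka: 08:50-10:40, 10:55-11:35, 12:25-12:40, 13:45-15:35.
The longest is 08:50-10:40 at 110 minutes.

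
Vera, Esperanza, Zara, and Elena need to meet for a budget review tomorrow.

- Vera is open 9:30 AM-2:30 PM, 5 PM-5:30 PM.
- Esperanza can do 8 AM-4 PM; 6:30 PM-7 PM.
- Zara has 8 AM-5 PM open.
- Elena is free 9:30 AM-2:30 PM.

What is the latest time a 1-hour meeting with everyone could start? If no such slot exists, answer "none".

Vera ∩ Esperanza: 09:30-14:30.
Vera ∩ Esperanza ∩ Zara: 09:30-14:30.
Vera ∩ Esperanza ∩ Zara ∩ Elena: 09:30-14:30.
Those are the intersection windows.
The last common window of at least 60 minutes is 09:30-14:30; a 60-minute meeting can start as late as 13:30 and still end by 14:30.

13:30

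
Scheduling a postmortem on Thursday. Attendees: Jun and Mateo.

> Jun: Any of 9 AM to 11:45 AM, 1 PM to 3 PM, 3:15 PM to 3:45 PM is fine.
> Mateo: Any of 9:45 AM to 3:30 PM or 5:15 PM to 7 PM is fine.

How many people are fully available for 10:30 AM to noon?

Mateo can make the full 10:30-12:00 slot — that's 1.

1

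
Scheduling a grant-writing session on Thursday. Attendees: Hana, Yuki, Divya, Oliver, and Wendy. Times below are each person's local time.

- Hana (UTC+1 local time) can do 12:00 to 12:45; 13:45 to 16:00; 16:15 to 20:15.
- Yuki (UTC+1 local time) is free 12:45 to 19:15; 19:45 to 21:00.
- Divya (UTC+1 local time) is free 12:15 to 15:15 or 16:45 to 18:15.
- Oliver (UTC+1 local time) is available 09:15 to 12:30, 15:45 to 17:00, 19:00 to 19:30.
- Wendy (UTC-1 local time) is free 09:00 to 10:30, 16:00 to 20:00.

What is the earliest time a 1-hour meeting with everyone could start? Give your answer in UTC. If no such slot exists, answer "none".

Hana in UTC: 11:00-11:45, 12:45-15:00, 15:15-19:15 (subtract 1h to convert from UTC+1).
Yuki in UTC: 11:45-18:15, 18:45-20:00 (subtract 1h to convert from UTC+1).
Divya in UTC: 11:15-14:15, 15:45-17:15 (subtract 1h to convert from UTC+1).
Oliver in UTC: 08:15-11:30, 14:45-16:00, 18:00-18:30 (subtract 1h to convert from UTC+1).
Wendy in UTC: 10:00-11:30, 17:00-21:00 (add 1h to convert from UTC-1).
Hana ∩ Yuki: 12:45-15:00, 15:15-18:15, 18:45-19:15.
Hana ∩ Yuki ∩ Divya: 12:45-14:15, 15:45-17:15.
Hana ∩ Yuki ∩ Divya ∩ Oliver: 15:45-16:00.
Hana ∩ Yuki ∩ Divya ∩ Oliver ∩ Wendy: ∅.
There is no time when everyone is free.
No common window is at least 60 minutes long.

none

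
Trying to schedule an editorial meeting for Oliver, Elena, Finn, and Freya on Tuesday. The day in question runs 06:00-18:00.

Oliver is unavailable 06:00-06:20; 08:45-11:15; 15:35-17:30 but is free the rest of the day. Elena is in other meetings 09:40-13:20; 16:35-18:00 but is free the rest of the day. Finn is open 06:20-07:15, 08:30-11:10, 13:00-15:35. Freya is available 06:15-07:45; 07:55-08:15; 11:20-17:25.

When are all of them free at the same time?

06:20-07:15, 13:20-15:35

Oliver free: 06:20-08:45, 11:15-15:35, 17:30-18:00 (invert busy blocks within the working day).
Elena free: 06:00-09:40, 13:20-16:35 (invert busy blocks within the working day).
Finn free: 06:20-07:15, 08:30-11:10, 13:00-15:35.
Freya free: 06:15-07:45, 07:55-08:15, 11:20-17:25.
Oliver ∩ Elena: 06:20-08:45, 13:20-15:35.
Oliver ∩ Elena ∩ Finn: 06:20-07:15, 08:30-08:45, 13:20-15:35.
Oliver ∩ Elena ∩ Finn ∩ Freya: 06:20-07:15, 13:20-15:35.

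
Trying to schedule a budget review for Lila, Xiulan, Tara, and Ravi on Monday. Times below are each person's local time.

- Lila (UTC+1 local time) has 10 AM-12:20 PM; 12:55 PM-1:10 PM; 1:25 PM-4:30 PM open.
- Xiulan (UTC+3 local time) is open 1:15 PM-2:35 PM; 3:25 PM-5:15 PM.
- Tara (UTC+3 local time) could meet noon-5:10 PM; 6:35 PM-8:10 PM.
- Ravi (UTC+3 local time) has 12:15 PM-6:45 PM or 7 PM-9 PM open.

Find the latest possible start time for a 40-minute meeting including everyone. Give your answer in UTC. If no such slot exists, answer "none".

13:30

Lila in UTC: 09:00-11:20, 11:55-12:10, 12:25-15:30 (subtract 1h to convert from UTC+1).
Xiulan in UTC: 10:15-11:35, 12:25-14:15 (subtract 3h to convert from UTC+3).
Tara in UTC: 09:00-14:10, 15:35-17:10 (subtract 3h to convert from UTC+3).
Ravi in UTC: 09:15-15:45, 16:00-18:00 (subtract 3h to convert from UTC+3).
Lila ∩ Xiulan: 10:15-11:20, 12:25-14:15.
Lila ∩ Xiulan ∩ Tara: 10:15-11:20, 12:25-14:10.
Lila ∩ Xiulan ∩ Tara ∩ Ravi: 10:15-11:20, 12:25-14:10.
So the common availability across everyone is 10:15-11:20, 12:25-14:10.
The last common window of at least 40 minutes is 12:25-14:10; a 40-minute meeting can start as late as 13:30 and still end by 14:10.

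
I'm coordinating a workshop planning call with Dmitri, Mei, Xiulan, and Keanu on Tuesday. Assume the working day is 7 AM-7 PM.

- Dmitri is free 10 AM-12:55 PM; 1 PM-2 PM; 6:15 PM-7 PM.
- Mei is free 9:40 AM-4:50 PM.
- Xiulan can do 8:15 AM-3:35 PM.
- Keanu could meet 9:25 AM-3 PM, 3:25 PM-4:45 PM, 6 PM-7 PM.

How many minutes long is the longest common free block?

Dmitri ∩ Mei: 10:00-12:55, 13:00-14:00.
Dmitri ∩ Mei ∩ Xiulan: 10:00-12:55, 13:00-14:00.
Dmitri ∩ Mei ∩ Xiulan ∩ Keanu: 10:00-12:55, 13:00-14:00.
So the common availability across everyone is 10:00-12:55, 13:00-14:00.
The longest is 10:00-12:55 at 175 minutes.

175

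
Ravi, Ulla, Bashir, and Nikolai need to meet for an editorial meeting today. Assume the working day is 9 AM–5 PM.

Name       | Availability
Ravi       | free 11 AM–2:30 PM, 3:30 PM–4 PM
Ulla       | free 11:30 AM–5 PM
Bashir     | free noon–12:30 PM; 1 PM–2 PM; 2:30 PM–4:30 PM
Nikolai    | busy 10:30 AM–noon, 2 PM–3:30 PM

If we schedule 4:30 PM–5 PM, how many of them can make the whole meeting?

Ravi free: 11:00-14:30, 15:30-16:00.
Ulla free: 11:30-17:00.
Bashir free: 12:00-12:30, 13:00-14:00, 14:30-16:30.
Nikolai free: 09:00-10:30, 12:00-14:00, 15:30-17:00 (invert busy blocks within the working day).
Ulla and Nikolai can make the full 16:30-17:00 slot — that's 2.

2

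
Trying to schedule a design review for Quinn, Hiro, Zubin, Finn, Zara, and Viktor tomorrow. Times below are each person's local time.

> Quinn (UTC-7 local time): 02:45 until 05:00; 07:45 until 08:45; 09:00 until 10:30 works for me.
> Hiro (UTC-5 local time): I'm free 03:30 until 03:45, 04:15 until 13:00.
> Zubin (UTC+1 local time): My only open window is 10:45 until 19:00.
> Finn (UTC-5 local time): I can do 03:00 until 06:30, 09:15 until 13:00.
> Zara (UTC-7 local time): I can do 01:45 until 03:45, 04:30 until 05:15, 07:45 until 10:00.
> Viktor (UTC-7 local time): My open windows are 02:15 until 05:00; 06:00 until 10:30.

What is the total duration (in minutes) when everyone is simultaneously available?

Quinn in UTC: 09:45-12:00, 14:45-15:45, 16:00-17:30 (add 7h to convert from UTC-7).
Hiro in UTC: 08:30-08:45, 09:15-18:00 (add 5h to convert from UTC-5).
Zubin in UTC: 09:45-18:00 (subtract 1h to convert from UTC+1).
Finn in UTC: 08:00-11:30, 14:15-18:00 (add 5h to convert from UTC-5).
Zara in UTC: 08:45-10:45, 11:30-12:15, 14:45-17:00 (add 7h to convert from UTC-7).
Viktor in UTC: 09:15-12:00, 13:00-17:30 (add 7h to convert from UTC-7).
Quinn ∩ Hiro: 09:45-12:00, 14:45-15:45, 16:00-17:30.
Quinn ∩ Hiro ∩ Zubin: 09:45-12:00, 14:45-15:45, 16:00-17:30.
Quinn ∩ Hiro ∩ Zubin ∩ Finn: 09:45-11:30, 14:45-15:45, 16:00-17:30.
Quinn ∩ Hiro ∩ Zubin ∩ Finn ∩ Zara: 09:45-10:45, 14:45-15:45, 16:00-17:00.
Quinn ∩ Hiro ∩ Zubin ∩ Finn ∩ Zara ∩ Viktor: 09:45-10:45, 14:45-15:45, 16:00-17:00.
Summing the common windows: 60 + 60 + 60 = 180 minutes.

180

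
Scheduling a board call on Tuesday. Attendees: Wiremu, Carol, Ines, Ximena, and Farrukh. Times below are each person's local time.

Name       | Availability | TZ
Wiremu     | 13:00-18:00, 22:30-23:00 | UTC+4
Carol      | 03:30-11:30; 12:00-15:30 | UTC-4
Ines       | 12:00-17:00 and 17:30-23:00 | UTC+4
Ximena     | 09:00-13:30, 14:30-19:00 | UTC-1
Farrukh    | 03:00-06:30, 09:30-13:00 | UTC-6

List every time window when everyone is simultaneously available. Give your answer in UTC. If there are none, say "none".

Wiremu in UTC: 09:00-14:00, 18:30-19:00 (subtract 4h to convert from UTC+4).
Carol in UTC: 07:30-15:30, 16:00-19:30 (add 4h to convert from UTC-4).
Ines in UTC: 08:00-13:00, 13:30-19:00 (subtract 4h to convert from UTC+4).
Ximena in UTC: 10:00-14:30, 15:30-20:00 (add 1h to convert from UTC-1).
Farrukh in UTC: 09:00-12:30, 15:30-19:00 (add 6h to convert from UTC-6).
Wiremu ∩ Carol: 09:00-14:00, 18:30-19:00.
Wiremu ∩ Carol ∩ Ines: 09:00-13:00, 13:30-14:00, 18:30-19:00.
Wiremu ∩ Carol ∩ Ines ∩ Ximena: 10:00-13:00, 13:30-14:00, 18:30-19:00.
Wiremu ∩ Carol ∩ Ines ∩ Ximena ∩ Farrukh: 10:00-12:30, 18:30-19:00.

10:00-12:30, 18:30-19:00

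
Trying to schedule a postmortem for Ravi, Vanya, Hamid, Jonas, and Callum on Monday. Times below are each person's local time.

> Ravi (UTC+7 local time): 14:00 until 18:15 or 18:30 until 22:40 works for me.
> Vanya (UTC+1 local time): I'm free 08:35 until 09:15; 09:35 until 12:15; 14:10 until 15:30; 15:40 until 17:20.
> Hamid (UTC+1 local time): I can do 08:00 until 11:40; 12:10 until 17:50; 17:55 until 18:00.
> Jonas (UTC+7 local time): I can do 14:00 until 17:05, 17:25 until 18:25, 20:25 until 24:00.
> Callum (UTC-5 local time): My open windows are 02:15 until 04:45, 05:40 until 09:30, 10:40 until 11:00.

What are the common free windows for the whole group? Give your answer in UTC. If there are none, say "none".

07:35-08:15, 08:35-09:45, 11:10-11:15, 13:25-14:30

Ravi in UTC: 07:00-11:15, 11:30-15:40 (subtract 7h to convert from UTC+7).
Vanya in UTC: 07:35-08:15, 08:35-11:15, 13:10-14:30, 14:40-16:20 (subtract 1h to convert from UTC+1).
Hamid in UTC: 07:00-10:40, 11:10-16:50, 16:55-17:00 (subtract 1h to convert from UTC+1).
Jonas in UTC: 07:00-10:05, 10:25-11:25, 13:25-17:00 (subtract 7h to convert from UTC+7).
Callum in UTC: 07:15-09:45, 10:40-14:30, 15:40-16:00 (add 5h to convert from UTC-5).
Ravi ∩ Vanya: 07:35-08:15, 08:35-11:15, 13:10-14:30, 14:40-15:40.
Ravi ∩ Vanya ∩ Hamid: 07:35-08:15, 08:35-10:40, 11:10-11:15, 13:10-14:30, 14:40-15:40.
Ravi ∩ Vanya ∩ Hamid ∩ Jonas: 07:35-08:15, 08:35-10:05, 10:25-10:40, 11:10-11:15, 13:25-14:30, 14:40-15:40.
Ravi ∩ Vanya ∩ Hamid ∩ Jonas ∩ Callum: 07:35-08:15, 08:35-09:45, 11:10-11:15, 13:25-14:30.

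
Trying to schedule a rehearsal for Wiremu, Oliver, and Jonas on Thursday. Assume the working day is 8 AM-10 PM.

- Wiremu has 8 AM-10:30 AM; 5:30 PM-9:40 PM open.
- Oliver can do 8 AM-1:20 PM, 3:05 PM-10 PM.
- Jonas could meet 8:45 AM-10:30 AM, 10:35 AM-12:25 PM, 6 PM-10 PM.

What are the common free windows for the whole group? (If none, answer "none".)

Wiremu ∩ Oliver: 08:00-10:30, 17:30-21:40.
Wiremu ∩ Oliver ∩ Jonas: 08:45-10:30, 18:00-21:40.

08:45-10:30, 18:00-21:40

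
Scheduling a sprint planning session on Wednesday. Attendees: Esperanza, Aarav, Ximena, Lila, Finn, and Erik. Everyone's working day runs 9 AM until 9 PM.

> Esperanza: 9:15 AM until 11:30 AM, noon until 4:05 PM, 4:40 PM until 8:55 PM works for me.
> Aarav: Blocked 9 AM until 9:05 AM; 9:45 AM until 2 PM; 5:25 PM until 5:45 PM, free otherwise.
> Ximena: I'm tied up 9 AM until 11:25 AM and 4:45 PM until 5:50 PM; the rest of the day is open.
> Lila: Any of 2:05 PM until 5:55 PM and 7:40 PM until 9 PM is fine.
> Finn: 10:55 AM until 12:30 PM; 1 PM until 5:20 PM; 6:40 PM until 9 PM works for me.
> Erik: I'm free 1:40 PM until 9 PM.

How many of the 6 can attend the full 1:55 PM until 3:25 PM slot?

4

Esperanza free: 09:15-11:30, 12:00-16:05, 16:40-20:55.
Aarav free: 09:05-09:45, 14:00-17:25, 17:45-21:00 (invert busy blocks within the working day).
Ximena free: 11:25-16:45, 17:50-21:00 (invert busy blocks within the working day).
Lila free: 14:05-17:55, 19:40-21:00.
Finn free: 10:55-12:30, 13:00-17:20, 18:40-21:00.
Erik free: 13:40-21:00.
Esperanza, Ximena, Finn, and Erik can make the full 13:55-15:25 slot — that's 4.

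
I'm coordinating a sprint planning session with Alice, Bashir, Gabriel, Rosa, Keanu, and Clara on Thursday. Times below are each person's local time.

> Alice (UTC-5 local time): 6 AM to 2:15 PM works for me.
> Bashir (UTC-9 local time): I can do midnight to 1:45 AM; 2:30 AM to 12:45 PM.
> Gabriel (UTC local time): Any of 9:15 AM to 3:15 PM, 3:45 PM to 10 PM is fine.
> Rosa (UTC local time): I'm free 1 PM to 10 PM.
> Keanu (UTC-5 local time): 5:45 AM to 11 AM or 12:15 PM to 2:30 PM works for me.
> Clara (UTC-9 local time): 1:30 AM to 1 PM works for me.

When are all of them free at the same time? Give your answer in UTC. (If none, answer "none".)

13:00-15:15, 15:45-16:00, 17:15-19:15

Alice in UTC: 11:00-19:15 (add 5h to convert from UTC-5).
Bashir in UTC: 09:00-10:45, 11:30-21:45 (add 9h to convert from UTC-9).
Gabriel in UTC: 09:15-15:15, 15:45-22:00.
Rosa in UTC: 13:00-22:00.
Keanu in UTC: 10:45-16:00, 17:15-19:30 (add 5h to convert from UTC-5).
Clara in UTC: 10:30-22:00 (add 9h to convert from UTC-9).
Alice ∩ Bashir: 11:30-19:15.
Alice ∩ Bashir ∩ Gabriel: 11:30-15:15, 15:45-19:15.
Alice ∩ Bashir ∩ Gabriel ∩ Rosa: 13:00-15:15, 15:45-19:15.
Alice ∩ Bashir ∩ Gabriel ∩ Rosa ∩ Keanu: 13:00-15:15, 15:45-16:00, 17:15-19:15.
Alice ∩ Bashir ∩ Gabriel ∩ Rosa ∩ Keanu ∩ Clara: 13:00-15:15, 15:45-16:00, 17:15-19:15.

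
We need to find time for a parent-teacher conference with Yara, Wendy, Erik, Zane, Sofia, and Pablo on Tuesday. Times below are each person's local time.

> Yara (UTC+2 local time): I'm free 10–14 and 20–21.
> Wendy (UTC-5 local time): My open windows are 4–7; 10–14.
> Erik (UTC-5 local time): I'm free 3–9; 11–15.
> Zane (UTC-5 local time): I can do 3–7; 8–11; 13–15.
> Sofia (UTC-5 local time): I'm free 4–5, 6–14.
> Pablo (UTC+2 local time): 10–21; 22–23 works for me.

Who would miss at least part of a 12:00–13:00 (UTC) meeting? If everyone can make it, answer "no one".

Wendy, Yara, Zane

Yara in UTC: 08:00-12:00, 18:00-19:00 (subtract 2h to convert from UTC+2).
Wendy in UTC: 09:00-12:00, 15:00-19:00 (add 5h to convert from UTC-5).
Erik in UTC: 08:00-14:00, 16:00-20:00 (add 5h to convert from UTC-5).
Zane in UTC: 08:00-12:00, 13:00-16:00, 18:00-20:00 (add 5h to convert from UTC-5).
Sofia in UTC: 09:00-10:00, 11:00-19:00 (add 5h to convert from UTC-5).
Pablo in UTC: 08:00-19:00, 20:00-21:00 (subtract 2h to convert from UTC+2).
Yara: not fully free for 12:00-13:00. Wendy: not fully free for 12:00-13:00. Erik: free for 12:00-13:00. Zane: not fully free for 12:00-13:00. Sofia: free for 12:00-13:00. Pablo: free for 12:00-13:00.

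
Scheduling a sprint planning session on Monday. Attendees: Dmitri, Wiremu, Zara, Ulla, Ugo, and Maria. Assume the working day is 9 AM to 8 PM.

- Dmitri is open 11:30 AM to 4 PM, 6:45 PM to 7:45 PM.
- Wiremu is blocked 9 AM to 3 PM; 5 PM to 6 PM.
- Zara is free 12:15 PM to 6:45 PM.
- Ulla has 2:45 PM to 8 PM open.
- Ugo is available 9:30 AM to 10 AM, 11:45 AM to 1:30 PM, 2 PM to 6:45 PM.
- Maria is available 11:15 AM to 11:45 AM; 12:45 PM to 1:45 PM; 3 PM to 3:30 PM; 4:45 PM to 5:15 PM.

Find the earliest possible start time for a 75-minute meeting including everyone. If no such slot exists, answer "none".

Dmitri free: 11:30-16:00, 18:45-19:45.
Wiremu free: 15:00-17:00, 18:00-20:00 (invert busy blocks within the working day).
Zara free: 12:15-18:45.
Ulla free: 14:45-20:00.
Ugo free: 09:30-10:00, 11:45-13:30, 14:00-18:45.
Maria free: 11:15-11:45, 12:45-13:45, 15:00-15:30, 16:45-17:15.
Dmitri ∩ Wiremu: 15:00-16:00, 18:45-19:45.
Dmitri ∩ Wiremu ∩ Zara: 15:00-16:00.
Dmitri ∩ Wiremu ∩ Zara ∩ Ulla: 15:00-16:00.
Dmitri ∩ Wiremu ∩ Zara ∩ Ulla ∩ Ugo: 15:00-16:00.
Dmitri ∩ Wiremu ∩ Zara ∩ Ulla ∩ Ugo ∩ Maria: 15:00-15:30.
Those are the intersection windows.
No common window is at least 75 minutes long.

none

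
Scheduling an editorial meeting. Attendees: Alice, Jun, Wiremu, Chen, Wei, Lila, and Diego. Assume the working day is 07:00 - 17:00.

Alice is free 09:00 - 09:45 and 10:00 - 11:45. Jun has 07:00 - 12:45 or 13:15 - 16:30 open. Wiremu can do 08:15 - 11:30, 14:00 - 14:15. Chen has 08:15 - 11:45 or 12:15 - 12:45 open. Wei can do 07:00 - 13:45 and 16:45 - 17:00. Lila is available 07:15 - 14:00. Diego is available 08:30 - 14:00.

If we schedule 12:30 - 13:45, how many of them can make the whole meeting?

3

Wei, Lila, and Diego can make the full 12:30-13:45 slot — that's 3.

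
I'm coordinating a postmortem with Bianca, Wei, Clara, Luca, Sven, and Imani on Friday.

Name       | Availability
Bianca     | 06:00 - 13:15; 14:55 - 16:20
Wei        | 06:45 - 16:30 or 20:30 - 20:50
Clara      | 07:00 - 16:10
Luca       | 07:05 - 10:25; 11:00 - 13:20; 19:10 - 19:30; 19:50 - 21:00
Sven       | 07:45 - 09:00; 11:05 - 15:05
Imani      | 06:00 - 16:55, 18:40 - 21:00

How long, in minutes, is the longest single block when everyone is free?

130

Bianca ∩ Wei: 06:45-13:15, 14:55-16:20.
Bianca ∩ Wei ∩ Clara: 07:00-13:15, 14:55-16:10.
Bianca ∩ Wei ∩ Clara ∩ Luca: 07:05-10:25, 11:00-13:15.
Bianca ∩ Wei ∩ Clara ∩ Luca ∩ Sven: 07:45-09:00, 11:05-13:15.
Bianca ∩ Wei ∩ Clara ∩ Luca ∩ Sven ∩ Imani: 07:45-09:00, 11:05-13:15.
Those are the intersection windows.
The longest is 11:05-13:15 at 130 minutes.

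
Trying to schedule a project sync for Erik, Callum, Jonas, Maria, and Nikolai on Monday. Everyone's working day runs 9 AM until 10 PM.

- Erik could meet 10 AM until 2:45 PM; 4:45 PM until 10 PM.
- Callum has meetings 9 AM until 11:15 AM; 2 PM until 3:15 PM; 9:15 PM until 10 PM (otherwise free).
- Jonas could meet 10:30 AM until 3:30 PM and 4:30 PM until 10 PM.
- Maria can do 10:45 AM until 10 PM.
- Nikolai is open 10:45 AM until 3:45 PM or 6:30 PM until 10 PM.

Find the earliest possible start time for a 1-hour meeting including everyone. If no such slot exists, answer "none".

Erik free: 10:00-14:45, 16:45-22:00.
Callum free: 11:15-14:00, 15:15-21:15 (invert busy blocks within the working day).
Jonas free: 10:30-15:30, 16:30-22:00.
Maria free: 10:45-22:00.
Nikolai free: 10:45-15:45, 18:30-22:00.
Erik ∩ Callum: 11:15-14:00, 16:45-21:15.
Erik ∩ Callum ∩ Jonas: 11:15-14:00, 16:45-21:15.
Erik ∩ Callum ∩ Jonas ∩ Maria: 11:15-14:00, 16:45-21:15.
Erik ∩ Callum ∩ Jonas ∩ Maria ∩ Nikolai: 11:15-14:00, 18:30-21:15.
The first common window of at least 60 minutes is 11:15-14:00, so the earliest start is 11:15.

11:15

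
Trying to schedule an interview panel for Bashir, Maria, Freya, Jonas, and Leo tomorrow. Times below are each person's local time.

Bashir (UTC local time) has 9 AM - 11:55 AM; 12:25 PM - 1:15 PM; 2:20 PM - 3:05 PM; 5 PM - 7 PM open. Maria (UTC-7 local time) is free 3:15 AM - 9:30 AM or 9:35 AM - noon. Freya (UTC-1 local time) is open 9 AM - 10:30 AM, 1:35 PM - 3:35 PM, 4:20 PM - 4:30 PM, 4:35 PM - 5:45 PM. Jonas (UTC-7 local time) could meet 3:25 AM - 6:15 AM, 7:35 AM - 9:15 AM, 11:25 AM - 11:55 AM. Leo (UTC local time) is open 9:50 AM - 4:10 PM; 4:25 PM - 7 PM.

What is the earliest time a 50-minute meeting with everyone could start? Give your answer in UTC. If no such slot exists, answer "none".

Bashir in UTC: 09:00-11:55, 12:25-13:15, 14:20-15:05, 17:00-19:00.
Maria in UTC: 10:15-16:30, 16:35-19:00 (add 7h to convert from UTC-7).
Freya in UTC: 10:00-11:30, 14:35-16:35, 17:20-17:30, 17:35-18:45 (add 1h to convert from UTC-1).
Jonas in UTC: 10:25-13:15, 14:35-16:15, 18:25-18:55 (add 7h to convert from UTC-7).
Leo in UTC: 09:50-16:10, 16:25-19:00.
Bashir ∩ Maria: 10:15-11:55, 12:25-13:15, 14:20-15:05, 17:00-19:00.
Bashir ∩ Maria ∩ Freya: 10:15-11:30, 14:35-15:05, 17:20-17:30, 17:35-18:45.
Bashir ∩ Maria ∩ Freya ∩ Jonas: 10:25-11:30, 14:35-15:05, 18:25-18:45.
Bashir ∩ Maria ∩ Freya ∩ Jonas ∩ Leo: 10:25-11:30, 14:35-15:05, 18:25-18:45.
The first common window of at least 50 minutes is 10:25-11:30, so the earliest start is 10:25.

10:25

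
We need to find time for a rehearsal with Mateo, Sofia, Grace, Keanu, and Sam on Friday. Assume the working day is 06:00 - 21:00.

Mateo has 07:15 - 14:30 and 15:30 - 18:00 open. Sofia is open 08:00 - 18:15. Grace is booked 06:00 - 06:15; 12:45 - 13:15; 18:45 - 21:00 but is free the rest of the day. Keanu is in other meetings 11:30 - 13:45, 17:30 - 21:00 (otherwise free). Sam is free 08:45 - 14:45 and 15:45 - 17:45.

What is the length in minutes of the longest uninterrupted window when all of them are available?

165

Mateo free: 07:15-14:30, 15:30-18:00.
Sofia free: 08:00-18:15.
Grace free: 06:15-12:45, 13:15-18:45 (invert busy blocks within the working day).
Keanu free: 06:00-11:30, 13:45-17:30 (invert busy blocks within the working day).
Sam free: 08:45-14:45, 15:45-17:45.
Mateo ∩ Sofia: 08:00-14:30, 15:30-18:00.
Mateo ∩ Sofia ∩ Grace: 08:00-12:45, 13:15-14:30, 15:30-18:00.
Mateo ∩ Sofia ∩ Grace ∩ Keanu: 08:00-11:30, 13:45-14:30, 15:30-17:30.
Mateo ∩ Sofia ∩ Grace ∩ Keanu ∩ Sam: 08:45-11:30, 13:45-14:30, 15:45-17:30.
Those are the intersection windows.
The longest is 08:45-11:30 at 165 minutes.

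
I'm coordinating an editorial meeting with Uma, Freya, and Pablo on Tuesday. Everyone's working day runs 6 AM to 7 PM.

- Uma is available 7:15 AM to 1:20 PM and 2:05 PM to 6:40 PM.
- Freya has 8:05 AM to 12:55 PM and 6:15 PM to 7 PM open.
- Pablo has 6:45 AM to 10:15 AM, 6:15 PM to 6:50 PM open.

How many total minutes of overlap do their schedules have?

155

Uma ∩ Freya: 08:05-12:55, 18:15-18:40.
Uma ∩ Freya ∩ Pablo: 08:05-10:15, 18:15-18:40.
Those are the intersection windows.
Summing the common windows: 130 + 25 = 155 minutes.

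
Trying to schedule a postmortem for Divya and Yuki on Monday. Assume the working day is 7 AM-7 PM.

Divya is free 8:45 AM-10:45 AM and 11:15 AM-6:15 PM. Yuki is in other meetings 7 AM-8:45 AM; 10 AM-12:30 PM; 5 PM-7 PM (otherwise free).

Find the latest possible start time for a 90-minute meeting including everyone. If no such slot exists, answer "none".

Divya free: 08:45-10:45, 11:15-18:15.
Yuki free: 08:45-10:00, 12:30-17:00 (invert busy blocks within the working day).
Divya ∩ Yuki: 08:45-10:00, 12:30-17:00.
The last common window of at least 90 minutes is 12:30-17:00; a 90-minute meeting can start as late as 15:30 and still end by 17:00.

15:30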